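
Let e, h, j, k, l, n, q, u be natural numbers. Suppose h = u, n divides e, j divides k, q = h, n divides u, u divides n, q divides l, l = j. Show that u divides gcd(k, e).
q = h and q divides l, thus h divides l. From l = j, h divides j. Since h = u, u divides j. j divides k, so u divides k. n divides u and u divides n, hence n = u. n divides e, so u divides e. u divides k, so u divides gcd(k, e).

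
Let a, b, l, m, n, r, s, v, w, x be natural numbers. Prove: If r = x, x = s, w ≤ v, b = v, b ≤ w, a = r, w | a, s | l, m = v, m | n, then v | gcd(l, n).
Because r = x and x = s, r = s. Because b = v and b ≤ w, v ≤ w. Since w ≤ v, w = v. a = r and w | a, thus w | r. Since w = v, v | r. r = s, so v | s. Since s | l, v | l. m = v and m | n, so v | n. Since v | l, v | gcd(l, n).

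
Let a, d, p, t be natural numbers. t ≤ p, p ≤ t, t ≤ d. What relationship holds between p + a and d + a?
p + a ≤ d + a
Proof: t ≤ p and p ≤ t, so t = p. t ≤ d, so p ≤ d. Then p + a ≤ d + a.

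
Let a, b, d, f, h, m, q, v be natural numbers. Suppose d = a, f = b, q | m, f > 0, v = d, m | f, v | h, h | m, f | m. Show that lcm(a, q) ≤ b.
Since m | f and f | m, m = f. v = d and d = a, thus v = a. Because v | h, a | h. h | m, so a | m. Since q | m, lcm(a, q) | m. Since m = f, lcm(a, q) | f. f > 0, so lcm(a, q) ≤ f. Since f = b, lcm(a, q) ≤ b.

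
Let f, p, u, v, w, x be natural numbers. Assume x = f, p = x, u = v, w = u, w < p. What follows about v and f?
v < f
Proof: Since w = u and u = v, w = v. p = x and w < p, so w < x. x = f, so w < f. Since w = v, v < f.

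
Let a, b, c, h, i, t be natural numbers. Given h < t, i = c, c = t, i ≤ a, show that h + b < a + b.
i = c and c = t, therefore i = t. i ≤ a, so t ≤ a. Because h < t, h < a. Then h + b < a + b.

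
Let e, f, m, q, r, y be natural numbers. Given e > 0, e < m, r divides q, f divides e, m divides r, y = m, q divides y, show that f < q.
Since m divides r and r divides q, m divides q. From y = m and q divides y, q divides m. m divides q, so m = q. From f divides e and e > 0, f ≤ e. Since e < m, f < m. Since m = q, f < q.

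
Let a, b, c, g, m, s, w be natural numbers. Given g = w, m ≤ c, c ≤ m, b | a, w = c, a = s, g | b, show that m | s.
c ≤ m and m ≤ c, therefore c = m. Since g = w and g | b, w | b. w = c, so c | b. a = s and b | a, so b | s. Since c | b, c | s. c = m, so m | s.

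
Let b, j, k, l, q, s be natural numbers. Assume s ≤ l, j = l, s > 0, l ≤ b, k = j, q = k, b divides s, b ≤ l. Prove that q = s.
q = k and k = j, hence q = j. j = l, so q = l. From b ≤ l and l ≤ b, b = l. From b divides s, l divides s. Since s > 0, l ≤ s. s ≤ l, so l = s. q = l, so q = s.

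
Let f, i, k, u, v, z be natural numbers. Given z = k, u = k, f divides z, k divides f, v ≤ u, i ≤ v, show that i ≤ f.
Since z = k and f divides z, f divides k. k divides f, so k = f. u = k, so u = f. i ≤ v and v ≤ u, thus i ≤ u. u = f, so i ≤ f.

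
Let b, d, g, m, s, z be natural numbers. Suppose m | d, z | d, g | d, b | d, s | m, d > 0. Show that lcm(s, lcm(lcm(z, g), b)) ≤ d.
s | m and m | d, therefore s | d. Because z | d and g | d, lcm(z, g) | d. Since b | d, lcm(lcm(z, g), b) | d. Because s | d, lcm(s, lcm(lcm(z, g), b)) | d. Since d > 0, lcm(s, lcm(lcm(z, g), b)) ≤ d.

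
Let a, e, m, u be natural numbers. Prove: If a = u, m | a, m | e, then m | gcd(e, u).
a = u and m | a, thus m | u. Since m | e, m | gcd(e, u).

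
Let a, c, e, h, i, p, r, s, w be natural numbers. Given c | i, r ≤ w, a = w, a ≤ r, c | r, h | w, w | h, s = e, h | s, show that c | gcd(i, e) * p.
From a = w and a ≤ r, w ≤ r. Since r ≤ w, r = w. c | r, so c | w. h | w and w | h, thus h = w. Since s = e and h | s, h | e. h = w, so w | e. c | w, so c | e. c | i, so c | gcd(i, e). Then c | gcd(i, e) * p.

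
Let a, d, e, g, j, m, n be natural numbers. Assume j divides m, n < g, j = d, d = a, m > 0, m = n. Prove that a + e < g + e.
j = d and j divides m, hence d divides m. Since m > 0, d ≤ m. m = n, so d ≤ n. n < g, so d < g. d = a, so a < g. Then a + e < g + e.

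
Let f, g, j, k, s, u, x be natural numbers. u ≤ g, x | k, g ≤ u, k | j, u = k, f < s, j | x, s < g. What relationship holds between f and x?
f < x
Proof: k | j and j | x, thus k | x. Since x | k, k = x. u = k, so u = x. g ≤ u and u ≤ g, hence g = u. s < g, so s < u. Since u = x, s < x. f < s, so f < x.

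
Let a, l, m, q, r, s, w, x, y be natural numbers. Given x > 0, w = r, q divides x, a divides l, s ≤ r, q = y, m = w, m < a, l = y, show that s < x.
m = w and w = r, so m = r. m < a, so r < a. Since s ≤ r, s < a. Because l = y and a divides l, a divides y. q = y and q divides x, thus y divides x. a divides y, so a divides x. From x > 0, a ≤ x. s < a, so s < x.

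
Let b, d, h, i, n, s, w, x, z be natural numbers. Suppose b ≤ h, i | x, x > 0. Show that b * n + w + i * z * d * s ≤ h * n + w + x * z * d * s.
b ≤ h, so b * n ≤ h * n. Then b * n + w ≤ h * n + w. Since i | x and x > 0, i ≤ x. Then i * z ≤ x * z. Then i * z * d ≤ x * z * d. Then i * z * d * s ≤ x * z * d * s. From b * n + w ≤ h * n + w, b * n + w + i * z * d * s ≤ h * n + w + x * z * d * s.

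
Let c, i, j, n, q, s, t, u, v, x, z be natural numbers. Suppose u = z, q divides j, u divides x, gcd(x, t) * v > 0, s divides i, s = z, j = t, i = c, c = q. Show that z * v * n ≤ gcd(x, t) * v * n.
u = z and u divides x, therefore z divides x. i = c and s divides i, thus s divides c. c = q, so s divides q. j = t and q divides j, so q divides t. s divides q, so s divides t. Since s = z, z divides t. Since z divides x, z divides gcd(x, t). Then z * v divides gcd(x, t) * v. gcd(x, t) * v > 0, so z * v ≤ gcd(x, t) * v. By multiplying by a non-negative, z * v * n ≤ gcd(x, t) * v * n.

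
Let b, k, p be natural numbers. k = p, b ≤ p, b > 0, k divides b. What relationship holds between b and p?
b = p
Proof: From k = p and k divides b, p divides b. Since b > 0, p ≤ b. Since b ≤ p, p = b. Then b = p.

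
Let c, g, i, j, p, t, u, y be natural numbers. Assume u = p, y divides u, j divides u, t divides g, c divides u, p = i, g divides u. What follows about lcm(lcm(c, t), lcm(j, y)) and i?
lcm(lcm(c, t), lcm(j, y)) divides i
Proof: u = p and p = i, thus u = i. t divides g and g divides u, thus t divides u. Since c divides u, lcm(c, t) divides u. From j divides u and y divides u, lcm(j, y) divides u. From lcm(c, t) divides u, lcm(lcm(c, t), lcm(j, y)) divides u. Since u = i, lcm(lcm(c, t), lcm(j, y)) divides i.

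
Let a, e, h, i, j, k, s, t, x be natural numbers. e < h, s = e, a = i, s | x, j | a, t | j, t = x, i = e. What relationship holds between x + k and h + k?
x + k < h + k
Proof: s = e and s | x, thus e | x. Since t = x and t | j, x | j. a = i and j | a, therefore j | i. Since i = e, j | e. x | j, so x | e. Since e | x, e = x. Since e < h, x < h. Then x + k < h + k.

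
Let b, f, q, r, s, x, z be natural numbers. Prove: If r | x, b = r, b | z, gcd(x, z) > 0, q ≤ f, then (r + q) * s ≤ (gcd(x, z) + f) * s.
b = r and b | z, thus r | z. Since r | x, r | gcd(x, z). Because gcd(x, z) > 0, r ≤ gcd(x, z). Since q ≤ f, r + q ≤ gcd(x, z) + f. Then (r + q) * s ≤ (gcd(x, z) + f) * s.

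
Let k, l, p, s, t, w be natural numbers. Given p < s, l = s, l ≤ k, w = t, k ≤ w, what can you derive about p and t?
p < t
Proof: l = s and l ≤ k, therefore s ≤ k. Since p < s, p < k. w = t and k ≤ w, thus k ≤ t. p < k, so p < t.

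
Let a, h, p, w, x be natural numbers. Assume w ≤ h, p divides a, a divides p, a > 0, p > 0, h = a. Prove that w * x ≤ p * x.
a divides p and p > 0, hence a ≤ p. p divides a and a > 0, thus p ≤ a. Since a ≤ p, a = p. h = a and w ≤ h, hence w ≤ a. a = p, so w ≤ p. By multiplying by a non-negative, w * x ≤ p * x.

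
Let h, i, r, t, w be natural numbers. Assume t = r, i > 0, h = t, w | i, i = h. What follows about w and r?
w ≤ r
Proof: Because i = h and h = t, i = t. Since t = r, i = r. w | i and i > 0, thus w ≤ i. i = r, so w ≤ r.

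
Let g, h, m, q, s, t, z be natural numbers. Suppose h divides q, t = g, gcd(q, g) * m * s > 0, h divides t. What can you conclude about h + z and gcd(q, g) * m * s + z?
h + z ≤ gcd(q, g) * m * s + z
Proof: t = g and h divides t, so h divides g. Since h divides q, h divides gcd(q, g). Then h divides gcd(q, g) * m. Then h divides gcd(q, g) * m * s. gcd(q, g) * m * s > 0, so h ≤ gcd(q, g) * m * s. Then h + z ≤ gcd(q, g) * m * s + z.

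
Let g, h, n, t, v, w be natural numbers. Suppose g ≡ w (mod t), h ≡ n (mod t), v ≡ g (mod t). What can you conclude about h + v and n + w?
h + v ≡ n + w (mod t)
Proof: Since v ≡ g (mod t) and g ≡ w (mod t), v ≡ w (mod t). Since h ≡ n (mod t), by adding congruences, h + v ≡ n + w (mod t).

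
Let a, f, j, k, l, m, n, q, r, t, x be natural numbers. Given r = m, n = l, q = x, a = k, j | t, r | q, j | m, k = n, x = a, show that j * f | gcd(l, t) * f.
From k = n and n = l, k = l. x = a and a = k, hence x = k. q = x and r | q, thus r | x. r = m, so m | x. Since x = k, m | k. Because j | m, j | k. k = l, so j | l. Since j | t, j | gcd(l, t). Then j * f | gcd(l, t) * f.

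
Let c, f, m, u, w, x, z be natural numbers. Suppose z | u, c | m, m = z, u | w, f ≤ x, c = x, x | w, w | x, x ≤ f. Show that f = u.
f ≤ x and x ≤ f, hence f = x. m = z and c | m, hence c | z. z | u, so c | u. c = x, so x | u. Because w | x and x | w, w = x. u | w, so u | x. x | u, so x = u. Since f = x, f = u.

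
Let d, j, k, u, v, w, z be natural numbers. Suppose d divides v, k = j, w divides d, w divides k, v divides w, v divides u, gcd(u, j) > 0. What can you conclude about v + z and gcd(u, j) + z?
v + z ≤ gcd(u, j) + z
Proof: w divides d and d divides v, hence w divides v. Since v divides w, w = v. Because w divides k, v divides k. k = j, so v divides j. Because v divides u, v divides gcd(u, j). Since gcd(u, j) > 0, v ≤ gcd(u, j). Then v + z ≤ gcd(u, j) + z.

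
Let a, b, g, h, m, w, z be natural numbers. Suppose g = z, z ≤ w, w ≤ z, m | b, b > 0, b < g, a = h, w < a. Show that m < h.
From z ≤ w and w ≤ z, z = w. From g = z, g = w. From m | b and b > 0, m ≤ b. Since b < g, m < g. Since g = w, m < w. From a = h and w < a, w < h. m < w, so m < h.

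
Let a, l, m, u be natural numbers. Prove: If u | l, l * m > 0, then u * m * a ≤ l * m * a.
u | l, hence u * m | l * m. Since l * m > 0, u * m ≤ l * m. Then u * m * a ≤ l * m * a.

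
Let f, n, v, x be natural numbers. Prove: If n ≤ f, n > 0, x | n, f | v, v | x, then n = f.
Because f | v and v | x, f | x. x | n, so f | n. n > 0, so f ≤ n. Since n ≤ f, f = n. Then n = f.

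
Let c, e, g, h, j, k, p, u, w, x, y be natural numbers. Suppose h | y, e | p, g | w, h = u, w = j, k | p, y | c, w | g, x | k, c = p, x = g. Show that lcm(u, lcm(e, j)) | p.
h | y and y | c, therefore h | c. h = u, so u | c. c = p, so u | p. g | w and w | g, so g = w. Since w = j, g = j. x = g and x | k, hence g | k. Because k | p, g | p. g = j, so j | p. e | p, so lcm(e, j) | p. From u | p, lcm(u, lcm(e, j)) | p.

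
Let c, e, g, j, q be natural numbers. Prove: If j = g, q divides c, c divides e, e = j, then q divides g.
Because e = j and j = g, e = g. Since q divides c and c divides e, q divides e. e = g, so q divides g.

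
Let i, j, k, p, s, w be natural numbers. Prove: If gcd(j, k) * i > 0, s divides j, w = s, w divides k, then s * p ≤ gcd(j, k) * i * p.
w = s and w divides k, therefore s divides k. From s divides j, s divides gcd(j, k). Then s divides gcd(j, k) * i. gcd(j, k) * i > 0, so s ≤ gcd(j, k) * i. By multiplying by a non-negative, s * p ≤ gcd(j, k) * i * p.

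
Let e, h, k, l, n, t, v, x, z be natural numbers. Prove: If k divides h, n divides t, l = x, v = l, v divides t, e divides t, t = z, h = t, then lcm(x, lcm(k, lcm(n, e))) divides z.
v = l and l = x, hence v = x. From v divides t, x divides t. h = t and k divides h, therefore k divides t. n divides t and e divides t, so lcm(n, e) divides t. k divides t, so lcm(k, lcm(n, e)) divides t. Since x divides t, lcm(x, lcm(k, lcm(n, e))) divides t. Since t = z, lcm(x, lcm(k, lcm(n, e))) divides z.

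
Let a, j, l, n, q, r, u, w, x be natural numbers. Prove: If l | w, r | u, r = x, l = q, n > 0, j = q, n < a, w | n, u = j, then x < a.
u = j and j = q, so u = q. r | u, so r | q. l = q and l | w, so q | w. w | n, so q | n. From r | q, r | n. Since r = x, x | n. Since n > 0, x ≤ n. n < a, so x < a.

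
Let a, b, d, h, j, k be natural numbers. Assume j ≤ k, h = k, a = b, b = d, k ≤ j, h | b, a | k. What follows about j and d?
j = d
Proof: Since j ≤ k and k ≤ j, j = k. Since h = k and h | b, k | b. Since a = b and a | k, b | k. Since k | b, k = b. Since j = k, j = b. Since b = d, j = d.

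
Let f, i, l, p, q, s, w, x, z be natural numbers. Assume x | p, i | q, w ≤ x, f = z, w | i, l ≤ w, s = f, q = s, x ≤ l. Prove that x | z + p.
q = s and s = f, thus q = f. f = z, so q = z. x ≤ l and l ≤ w, so x ≤ w. w ≤ x, so w = x. Since w | i, x | i. Since i | q, x | q. q = z, so x | z. Because x | p, x | z + p.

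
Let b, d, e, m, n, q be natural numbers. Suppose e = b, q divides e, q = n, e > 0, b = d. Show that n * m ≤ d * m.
Because e = b and b = d, e = d. q divides e and e > 0, hence q ≤ e. Since q = n, n ≤ e. From e = d, n ≤ d. By multiplying by a non-negative, n * m ≤ d * m.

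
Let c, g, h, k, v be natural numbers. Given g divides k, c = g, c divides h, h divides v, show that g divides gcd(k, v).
c divides h and h divides v, so c divides v. From c = g, g divides v. Since g divides k, g divides gcd(k, v).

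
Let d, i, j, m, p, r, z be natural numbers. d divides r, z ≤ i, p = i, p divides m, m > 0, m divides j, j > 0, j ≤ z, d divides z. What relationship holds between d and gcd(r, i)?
d divides gcd(r, i)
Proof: p divides m and m > 0, hence p ≤ m. m divides j and j > 0, hence m ≤ j. Since p ≤ m, p ≤ j. Since j ≤ z, p ≤ z. p = i, so i ≤ z. From z ≤ i, z = i. d divides z, so d divides i. Because d divides r, d divides gcd(r, i).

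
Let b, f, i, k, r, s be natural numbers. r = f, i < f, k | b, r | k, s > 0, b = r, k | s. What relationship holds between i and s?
i < s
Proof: Since b = r and k | b, k | r. Since r | k, k = r. Since r = f, k = f. Since k | s and s > 0, k ≤ s. Since k = f, f ≤ s. i < f, so i < s.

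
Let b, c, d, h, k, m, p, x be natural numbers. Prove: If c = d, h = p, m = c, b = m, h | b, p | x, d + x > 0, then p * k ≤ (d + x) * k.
Since b = m and h | b, h | m. Since m = c, h | c. From h = p, p | c. Since c = d, p | d. Since p | x, p | d + x. d + x > 0, so p ≤ d + x. Then p * k ≤ (d + x) * k.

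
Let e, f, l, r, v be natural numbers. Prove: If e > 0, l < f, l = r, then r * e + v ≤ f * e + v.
l = r and l < f, therefore r < f. Since e > 0, r * e < f * e. Then r * e + v < f * e + v. Then r * e + v ≤ f * e + v.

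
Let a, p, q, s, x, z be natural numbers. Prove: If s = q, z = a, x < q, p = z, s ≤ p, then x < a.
From p = z and z = a, p = a. From s ≤ p, s ≤ a. s = q, so q ≤ a. x < q, so x < a.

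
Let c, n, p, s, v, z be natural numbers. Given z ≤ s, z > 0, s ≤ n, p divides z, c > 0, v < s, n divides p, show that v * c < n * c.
From n divides p and p divides z, n divides z. z > 0, so n ≤ z. Since z ≤ s, n ≤ s. s ≤ n, so s = n. v < s, so v < n. Since c > 0, by multiplying by a positive, v * c < n * c.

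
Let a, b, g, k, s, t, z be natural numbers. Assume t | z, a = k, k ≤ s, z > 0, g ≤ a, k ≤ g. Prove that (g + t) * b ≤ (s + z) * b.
a = k and g ≤ a, therefore g ≤ k. Because k ≤ g, k = g. k ≤ s, so g ≤ s. t | z and z > 0, so t ≤ z. From g ≤ s, g + t ≤ s + z. Then (g + t) * b ≤ (s + z) * b.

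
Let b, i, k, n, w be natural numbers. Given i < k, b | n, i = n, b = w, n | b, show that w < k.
n | b and b | n, hence n = b. b = w, so n = w. From i = n and i < k, n < k. n = w, so w < k.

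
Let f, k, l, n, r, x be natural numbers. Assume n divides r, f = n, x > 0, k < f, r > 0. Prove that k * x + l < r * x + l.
Since f = n and k < f, k < n. Since n divides r and r > 0, n ≤ r. Since k < n, k < r. Combined with x > 0, by multiplying by a positive, k * x < r * x. Then k * x + l < r * x + l.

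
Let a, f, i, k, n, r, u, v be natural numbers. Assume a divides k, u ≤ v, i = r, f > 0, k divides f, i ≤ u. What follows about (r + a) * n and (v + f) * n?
(r + a) * n ≤ (v + f) * n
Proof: i = r and i ≤ u, therefore r ≤ u. Because u ≤ v, r ≤ v. a divides k and k divides f, therefore a divides f. Because f > 0, a ≤ f. Since r ≤ v, r + a ≤ v + f. By multiplying by a non-negative, (r + a) * n ≤ (v + f) * n.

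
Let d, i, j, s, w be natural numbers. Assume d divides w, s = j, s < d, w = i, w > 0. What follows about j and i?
j < i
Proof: s = j and s < d, therefore j < d. d divides w and w > 0, hence d ≤ w. Since w = i, d ≤ i. j < d, so j < i.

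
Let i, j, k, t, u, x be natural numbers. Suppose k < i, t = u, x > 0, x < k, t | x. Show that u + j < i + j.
t | x and x > 0, thus t ≤ x. x < k, so t < k. Since t = u, u < k. Since k < i, u < i. Then u + j < i + j.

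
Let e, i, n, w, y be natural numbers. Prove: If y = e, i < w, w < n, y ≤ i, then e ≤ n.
y = e and y ≤ i, thus e ≤ i. Since i < w, e < w. Since w < n, e < n. Then e ≤ n.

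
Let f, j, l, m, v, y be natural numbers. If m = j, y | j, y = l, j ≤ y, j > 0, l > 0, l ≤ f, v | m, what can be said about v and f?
v ≤ f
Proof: y | j and j > 0, so y ≤ j. j ≤ y, so j = y. Since m = j, m = y. From y = l, m = l. Since v | m, v | l. Because l > 0, v ≤ l. l ≤ f, so v ≤ f.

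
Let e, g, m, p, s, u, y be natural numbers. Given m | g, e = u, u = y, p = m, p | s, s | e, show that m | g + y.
e = u and u = y, therefore e = y. p = m and p | s, thus m | s. Since s | e, m | e. Because e = y, m | y. m | g, so m | g + y.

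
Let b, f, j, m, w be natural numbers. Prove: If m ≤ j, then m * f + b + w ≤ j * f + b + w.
m ≤ j. By multiplying by a non-negative, m * f ≤ j * f. Then m * f + b ≤ j * f + b. Then m * f + b + w ≤ j * f + b + w.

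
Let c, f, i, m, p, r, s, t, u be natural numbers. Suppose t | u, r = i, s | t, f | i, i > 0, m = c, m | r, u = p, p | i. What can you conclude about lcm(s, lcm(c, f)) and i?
lcm(s, lcm(c, f)) ≤ i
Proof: s | t and t | u, thus s | u. Since u = p, s | p. p | i, so s | i. r = i and m | r, thus m | i. Since m = c, c | i. f | i, so lcm(c, f) | i. Since s | i, lcm(s, lcm(c, f)) | i. Since i > 0, lcm(s, lcm(c, f)) ≤ i.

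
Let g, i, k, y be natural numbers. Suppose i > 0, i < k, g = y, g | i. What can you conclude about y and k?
y < k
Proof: Because g | i and i > 0, g ≤ i. Since i < k, g < k. g = y, so y < k.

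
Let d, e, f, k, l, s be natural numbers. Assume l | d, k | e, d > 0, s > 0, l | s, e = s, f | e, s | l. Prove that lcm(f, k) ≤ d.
f | e and k | e, hence lcm(f, k) | e. Because e = s, lcm(f, k) | s. Since s > 0, lcm(f, k) ≤ s. From l | s and s | l, l = s. Since l | d, s | d. Since d > 0, s ≤ d. From lcm(f, k) ≤ s, lcm(f, k) ≤ d.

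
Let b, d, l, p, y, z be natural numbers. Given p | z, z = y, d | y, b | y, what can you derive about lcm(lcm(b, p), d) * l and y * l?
lcm(lcm(b, p), d) * l | y * l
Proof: Because z = y and p | z, p | y. b | y, so lcm(b, p) | y. d | y, so lcm(lcm(b, p), d) | y. Then lcm(lcm(b, p), d) * l | y * l.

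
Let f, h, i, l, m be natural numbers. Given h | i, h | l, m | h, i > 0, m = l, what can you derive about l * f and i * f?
l * f ≤ i * f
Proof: m = l and m | h, hence l | h. h | l, so h = l. Because h | i and i > 0, h ≤ i. Because h = l, l ≤ i. Then l * f ≤ i * f.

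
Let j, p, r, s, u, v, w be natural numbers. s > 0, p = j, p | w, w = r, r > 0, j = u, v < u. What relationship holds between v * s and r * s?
v * s < r * s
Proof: p = j and j = u, thus p = u. w = r and p | w, therefore p | r. From p = u, u | r. r > 0, so u ≤ r. v < u, so v < r. Because s > 0, v * s < r * s.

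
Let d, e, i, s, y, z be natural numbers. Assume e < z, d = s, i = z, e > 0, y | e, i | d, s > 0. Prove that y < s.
y | e and e > 0, thus y ≤ e. e < z, so y < z. d = s and i | d, hence i | s. Because i = z, z | s. Since s > 0, z ≤ s. Since y < z, y < s.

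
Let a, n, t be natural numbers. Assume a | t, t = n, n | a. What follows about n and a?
n = a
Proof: From t = n and a | t, a | n. Since n | a, n = a.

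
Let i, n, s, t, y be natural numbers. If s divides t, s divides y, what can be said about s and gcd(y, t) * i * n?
s divides gcd(y, t) * i * n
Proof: Since s divides y and s divides t, s divides gcd(y, t). Then s divides gcd(y, t) * i. Then s divides gcd(y, t) * i * n.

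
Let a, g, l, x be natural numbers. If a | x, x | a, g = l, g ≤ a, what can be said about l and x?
l ≤ x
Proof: a | x and x | a, so a = x. From g = l and g ≤ a, l ≤ a. From a = x, l ≤ x.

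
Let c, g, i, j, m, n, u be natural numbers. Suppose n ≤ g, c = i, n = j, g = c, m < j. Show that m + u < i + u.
Because g = c and c = i, g = i. n = j and n ≤ g, thus j ≤ g. Since m < j, m < g. Since g = i, m < i. Then m + u < i + u.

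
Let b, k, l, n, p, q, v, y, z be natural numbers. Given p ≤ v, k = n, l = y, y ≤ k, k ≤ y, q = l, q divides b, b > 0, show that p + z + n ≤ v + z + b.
p ≤ v, thus p + z ≤ v + z. y ≤ k and k ≤ y, thus y = k. l = y, so l = k. q = l and q divides b, therefore l divides b. l = k, so k divides b. b > 0, so k ≤ b. From k = n, n ≤ b. Since p + z ≤ v + z, p + z + n ≤ v + z + b.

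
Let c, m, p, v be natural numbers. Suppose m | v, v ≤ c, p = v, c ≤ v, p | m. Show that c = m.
Because c ≤ v and v ≤ c, c = v. p = v and p | m, so v | m. Since m | v, v = m. Since c = v, c = m.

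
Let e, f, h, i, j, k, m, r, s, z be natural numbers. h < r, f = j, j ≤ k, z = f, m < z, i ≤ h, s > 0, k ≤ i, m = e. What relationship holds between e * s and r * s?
e * s < r * s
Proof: Since z = f and m < z, m < f. m = e, so e < f. f = j, so e < j. Since j ≤ k, e < k. k ≤ i and i ≤ h, therefore k ≤ h. Since h < r, k < r. Since e < k, e < r. s > 0, so e * s < r * s.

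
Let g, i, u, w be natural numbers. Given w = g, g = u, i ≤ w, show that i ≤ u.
From w = g and g = u, w = u. i ≤ w, so i ≤ u.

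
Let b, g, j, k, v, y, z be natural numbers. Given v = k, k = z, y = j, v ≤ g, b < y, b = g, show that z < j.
From v = k and k = z, v = z. v ≤ g, so z ≤ g. From b = g and b < y, g < y. Since z ≤ g, z < y. y = j, so z < j.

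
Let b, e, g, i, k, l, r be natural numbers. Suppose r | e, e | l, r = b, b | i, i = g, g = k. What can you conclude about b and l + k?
b | l + k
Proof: Since r = b and r | e, b | e. e | l, so b | l. Since i = g and b | i, b | g. From g = k, b | k. b | l, so b | l + k.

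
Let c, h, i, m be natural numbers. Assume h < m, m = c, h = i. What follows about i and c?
i < c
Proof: From h = i and h < m, i < m. m = c, so i < c.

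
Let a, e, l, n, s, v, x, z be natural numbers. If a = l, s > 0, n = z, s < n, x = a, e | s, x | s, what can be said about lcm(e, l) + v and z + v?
lcm(e, l) + v < z + v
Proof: Because x = a and x | s, a | s. Since a = l, l | s. Since e | s, lcm(e, l) | s. Since s > 0, lcm(e, l) ≤ s. From s < n, lcm(e, l) < n. Since n = z, lcm(e, l) < z. Then lcm(e, l) + v < z + v.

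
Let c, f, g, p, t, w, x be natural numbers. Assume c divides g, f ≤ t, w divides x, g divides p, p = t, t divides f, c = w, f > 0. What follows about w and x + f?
w divides x + f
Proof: Since c = w and c divides g, w divides g. t divides f and f > 0, therefore t ≤ f. f ≤ t, so t = f. p = t and g divides p, hence g divides t. Since t = f, g divides f. w divides g, so w divides f. Since w divides x, w divides x + f.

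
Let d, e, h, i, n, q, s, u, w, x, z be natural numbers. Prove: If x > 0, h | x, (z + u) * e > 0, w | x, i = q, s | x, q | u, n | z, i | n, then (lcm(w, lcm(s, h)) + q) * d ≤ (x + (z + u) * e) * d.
Since s | x and h | x, lcm(s, h) | x. w | x, so lcm(w, lcm(s, h)) | x. x > 0, so lcm(w, lcm(s, h)) ≤ x. From i | n and n | z, i | z. Since i = q, q | z. From q | u, q | z + u. Then q | (z + u) * e. Since (z + u) * e > 0, q ≤ (z + u) * e. Since lcm(w, lcm(s, h)) ≤ x, lcm(w, lcm(s, h)) + q ≤ x + (z + u) * e. Then (lcm(w, lcm(s, h)) + q) * d ≤ (x + (z + u) * e) * d.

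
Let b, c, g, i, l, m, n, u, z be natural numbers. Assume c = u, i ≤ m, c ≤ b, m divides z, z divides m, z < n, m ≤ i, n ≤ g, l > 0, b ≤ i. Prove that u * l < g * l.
Because c ≤ b and b ≤ i, c ≤ i. z divides m and m divides z, therefore z = m. m ≤ i and i ≤ m, so m = i. z = m, so z = i. Since z < n, i < n. c ≤ i, so c < n. From c = u, u < n. Since n ≤ g, u < g. Combined with l > 0, by multiplying by a positive, u * l < g * l.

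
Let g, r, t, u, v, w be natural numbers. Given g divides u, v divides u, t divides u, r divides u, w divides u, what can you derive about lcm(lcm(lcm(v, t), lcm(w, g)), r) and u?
lcm(lcm(lcm(v, t), lcm(w, g)), r) divides u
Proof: From v divides u and t divides u, lcm(v, t) divides u. w divides u and g divides u, therefore lcm(w, g) divides u. Since lcm(v, t) divides u, lcm(lcm(v, t), lcm(w, g)) divides u. r divides u, so lcm(lcm(lcm(v, t), lcm(w, g)), r) divides u.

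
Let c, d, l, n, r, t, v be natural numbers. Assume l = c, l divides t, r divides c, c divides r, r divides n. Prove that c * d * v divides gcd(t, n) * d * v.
Because l = c and l divides t, c divides t. r divides c and c divides r, therefore r = c. Because r divides n, c divides n. c divides t, so c divides gcd(t, n). Then c * d divides gcd(t, n) * d. Then c * d * v divides gcd(t, n) * d * v.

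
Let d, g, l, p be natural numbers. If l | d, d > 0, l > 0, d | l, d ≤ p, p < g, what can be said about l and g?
l < g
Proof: d | l and l > 0, thus d ≤ l. Because l | d and d > 0, l ≤ d. d ≤ l, so d = l. From d ≤ p and p < g, d < g. Since d = l, l < g.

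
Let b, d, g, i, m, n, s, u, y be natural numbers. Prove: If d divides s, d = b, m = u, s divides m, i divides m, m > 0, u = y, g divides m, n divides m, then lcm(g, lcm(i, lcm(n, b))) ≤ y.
m = u and u = y, hence m = y. d divides s and s divides m, therefore d divides m. d = b, so b divides m. From n divides m, lcm(n, b) divides m. Since i divides m, lcm(i, lcm(n, b)) divides m. g divides m, so lcm(g, lcm(i, lcm(n, b))) divides m. From m > 0, lcm(g, lcm(i, lcm(n, b))) ≤ m. Since m = y, lcm(g, lcm(i, lcm(n, b))) ≤ y.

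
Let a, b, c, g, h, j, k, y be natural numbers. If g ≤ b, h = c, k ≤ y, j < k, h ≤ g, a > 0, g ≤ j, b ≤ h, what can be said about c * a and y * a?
c * a < y * a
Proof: g ≤ b and b ≤ h, hence g ≤ h. Since h ≤ g, g = h. Since h = c, g = c. Since g ≤ j and j < k, g < k. Since g = c, c < k. Since k ≤ y, c < y. Because a > 0, by multiplying by a positive, c * a < y * a.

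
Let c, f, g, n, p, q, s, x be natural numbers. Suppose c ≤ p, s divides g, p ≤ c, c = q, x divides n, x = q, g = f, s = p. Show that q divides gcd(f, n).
p ≤ c and c ≤ p, thus p = c. Since c = q, p = q. s = p and s divides g, hence p divides g. Since g = f, p divides f. p = q, so q divides f. From x = q and x divides n, q divides n. q divides f, so q divides gcd(f, n).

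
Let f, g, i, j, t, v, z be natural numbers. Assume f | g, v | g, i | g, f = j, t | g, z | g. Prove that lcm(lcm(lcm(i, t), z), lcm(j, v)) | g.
i | g and t | g, therefore lcm(i, t) | g. Since z | g, lcm(lcm(i, t), z) | g. f = j and f | g, thus j | g. From v | g, lcm(j, v) | g. lcm(lcm(i, t), z) | g, so lcm(lcm(lcm(i, t), z), lcm(j, v)) | g.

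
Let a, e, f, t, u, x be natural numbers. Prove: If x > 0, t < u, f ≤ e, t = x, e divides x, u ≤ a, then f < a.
Since e divides x and x > 0, e ≤ x. f ≤ e, so f ≤ x. From t = x and t < u, x < u. Since u ≤ a, x < a. f ≤ x, so f < a.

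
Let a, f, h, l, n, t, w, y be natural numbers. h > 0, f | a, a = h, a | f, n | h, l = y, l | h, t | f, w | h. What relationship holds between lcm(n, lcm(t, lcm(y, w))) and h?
lcm(n, lcm(t, lcm(y, w))) ≤ h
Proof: f | a and a | f, hence f = a. a = h, so f = h. t | f, so t | h. l = y and l | h, thus y | h. Since w | h, lcm(y, w) | h. Since t | h, lcm(t, lcm(y, w)) | h. n | h, so lcm(n, lcm(t, lcm(y, w))) | h. h > 0, so lcm(n, lcm(t, lcm(y, w))) ≤ h.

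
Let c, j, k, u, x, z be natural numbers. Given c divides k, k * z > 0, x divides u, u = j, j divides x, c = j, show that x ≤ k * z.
u = j and x divides u, hence x divides j. From j divides x, j = x. c = j, so c = x. c divides k, so x divides k. Then x divides k * z. k * z > 0, so x ≤ k * z.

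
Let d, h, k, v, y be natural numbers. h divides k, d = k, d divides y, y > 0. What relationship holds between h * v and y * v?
h * v ≤ y * v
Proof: d = k and d divides y, hence k divides y. h divides k, so h divides y. y > 0, so h ≤ y. By multiplying by a non-negative, h * v ≤ y * v.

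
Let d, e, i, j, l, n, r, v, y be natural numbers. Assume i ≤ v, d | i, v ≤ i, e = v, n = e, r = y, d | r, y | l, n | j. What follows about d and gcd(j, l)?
d | gcd(j, l)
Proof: i ≤ v and v ≤ i, hence i = v. Since d | i, d | v. n = e and n | j, so e | j. e = v, so v | j. d | v, so d | j. Since r = y and d | r, d | y. From y | l, d | l. From d | j, d | gcd(j, l).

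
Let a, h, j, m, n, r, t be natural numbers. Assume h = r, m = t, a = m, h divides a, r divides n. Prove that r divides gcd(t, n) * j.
a = m and h divides a, so h divides m. m = t, so h divides t. Since h = r, r divides t. r divides n, so r divides gcd(t, n). Then r divides gcd(t, n) * j.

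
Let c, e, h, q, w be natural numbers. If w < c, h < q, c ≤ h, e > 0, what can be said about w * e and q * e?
w * e < q * e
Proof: Since w < c and c ≤ h, w < h. h < q, so w < q. Since e > 0, by multiplying by a positive, w * e < q * e.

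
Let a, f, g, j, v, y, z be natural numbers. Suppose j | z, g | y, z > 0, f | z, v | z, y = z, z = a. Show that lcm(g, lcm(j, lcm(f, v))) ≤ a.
y = z and g | y, thus g | z. f | z and v | z, therefore lcm(f, v) | z. Since j | z, lcm(j, lcm(f, v)) | z. Since g | z, lcm(g, lcm(j, lcm(f, v))) | z. Because z > 0, lcm(g, lcm(j, lcm(f, v))) ≤ z. z = a, so lcm(g, lcm(j, lcm(f, v))) ≤ a.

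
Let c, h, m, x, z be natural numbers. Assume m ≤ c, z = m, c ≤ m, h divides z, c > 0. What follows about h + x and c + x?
h + x ≤ c + x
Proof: m ≤ c and c ≤ m, therefore m = c. z = m, so z = c. Since h divides z, h divides c. Since c > 0, h ≤ c. Then h + x ≤ c + x.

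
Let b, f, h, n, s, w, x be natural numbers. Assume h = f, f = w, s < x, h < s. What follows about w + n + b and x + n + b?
w + n + b < x + n + b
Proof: Since h = f and f = w, h = w. h < s and s < x, hence h < x. From h = w, w < x. Then w + n < x + n. Then w + n + b < x + n + b.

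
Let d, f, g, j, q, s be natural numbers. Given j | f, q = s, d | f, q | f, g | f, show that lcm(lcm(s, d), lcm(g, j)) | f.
q = s and q | f, hence s | f. Since d | f, lcm(s, d) | f. Because g | f and j | f, lcm(g, j) | f. Since lcm(s, d) | f, lcm(lcm(s, d), lcm(g, j)) | f.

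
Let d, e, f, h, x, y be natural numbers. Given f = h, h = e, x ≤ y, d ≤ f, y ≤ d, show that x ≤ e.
From x ≤ y and y ≤ d, x ≤ d. f = h and h = e, thus f = e. d ≤ f, so d ≤ e. Since x ≤ d, x ≤ e.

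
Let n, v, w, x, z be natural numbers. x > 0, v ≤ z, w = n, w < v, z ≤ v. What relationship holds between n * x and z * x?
n * x < z * x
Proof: Since v ≤ z and z ≤ v, v = z. w = n and w < v, thus n < v. v = z, so n < z. Since x > 0, by multiplying by a positive, n * x < z * x.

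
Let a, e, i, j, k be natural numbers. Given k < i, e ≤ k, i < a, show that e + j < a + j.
k < i and i < a, so k < a. From e ≤ k, e < a. Then e + j < a + j.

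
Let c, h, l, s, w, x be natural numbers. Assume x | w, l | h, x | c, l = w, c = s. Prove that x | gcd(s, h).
c = s and x | c, thus x | s. Since l = w and l | h, w | h. From x | w, x | h. Since x | s, x | gcd(s, h).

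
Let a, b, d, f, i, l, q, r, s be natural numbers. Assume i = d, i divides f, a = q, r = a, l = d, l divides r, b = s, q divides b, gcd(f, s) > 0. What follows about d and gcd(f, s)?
d ≤ gcd(f, s)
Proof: i = d and i divides f, therefore d divides f. l = d and l divides r, hence d divides r. Because r = a, d divides a. Since a = q, d divides q. b = s and q divides b, thus q divides s. Because d divides q, d divides s. d divides f, so d divides gcd(f, s). Since gcd(f, s) > 0, d ≤ gcd(f, s).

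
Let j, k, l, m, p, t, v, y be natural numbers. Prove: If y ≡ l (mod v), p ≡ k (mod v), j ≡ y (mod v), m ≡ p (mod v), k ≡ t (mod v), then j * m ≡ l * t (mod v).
j ≡ y (mod v) and y ≡ l (mod v), therefore j ≡ l (mod v). m ≡ p (mod v) and p ≡ k (mod v), therefore m ≡ k (mod v). k ≡ t (mod v), so m ≡ t (mod v). Since j ≡ l (mod v), j * m ≡ l * t (mod v).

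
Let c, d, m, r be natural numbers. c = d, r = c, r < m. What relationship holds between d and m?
d < m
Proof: r = c and r < m, thus c < m. Since c = d, d < m.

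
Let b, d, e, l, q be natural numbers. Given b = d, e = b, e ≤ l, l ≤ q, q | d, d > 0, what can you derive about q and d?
q = d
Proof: e ≤ l and l ≤ q, hence e ≤ q. e = b, so b ≤ q. From b = d, d ≤ q. q | d and d > 0, thus q ≤ d. d ≤ q, so d = q. Then q = d.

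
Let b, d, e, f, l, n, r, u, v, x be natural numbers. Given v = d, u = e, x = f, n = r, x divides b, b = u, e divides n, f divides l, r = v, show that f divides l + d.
Because x = f and x divides b, f divides b. b = u, so f divides u. u = e, so f divides e. n = r and r = v, thus n = v. e divides n, so e divides v. Since f divides e, f divides v. v = d, so f divides d. Because f divides l, f divides l + d.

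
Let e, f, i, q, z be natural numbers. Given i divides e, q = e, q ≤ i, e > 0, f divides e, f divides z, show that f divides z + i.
q = e and q ≤ i, therefore e ≤ i. Since i divides e and e > 0, i ≤ e. From e ≤ i, e = i. Since f divides e, f divides i. Since f divides z, f divides z + i.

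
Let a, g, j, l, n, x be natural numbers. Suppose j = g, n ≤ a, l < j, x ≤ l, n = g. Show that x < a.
x ≤ l and l < j, therefore x < j. j = g, so x < g. Because n = g and n ≤ a, g ≤ a. Since x < g, x < a.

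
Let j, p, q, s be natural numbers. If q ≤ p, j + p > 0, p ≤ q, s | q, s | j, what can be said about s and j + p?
s ≤ j + p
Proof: q ≤ p and p ≤ q, thus q = p. s | q, so s | p. s | j, so s | j + p. j + p > 0, so s ≤ j + p.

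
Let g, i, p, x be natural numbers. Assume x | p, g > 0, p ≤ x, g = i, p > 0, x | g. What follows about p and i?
p ≤ i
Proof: From x | p and p > 0, x ≤ p. p ≤ x, so x = p. From x | g, p | g. g > 0, so p ≤ g. Since g = i, p ≤ i.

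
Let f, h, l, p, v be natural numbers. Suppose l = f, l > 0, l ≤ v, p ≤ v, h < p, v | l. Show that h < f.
v | l and l > 0, hence v ≤ l. l ≤ v, so v = l. From l = f, v = f. h < p and p ≤ v, so h < v. v = f, so h < f.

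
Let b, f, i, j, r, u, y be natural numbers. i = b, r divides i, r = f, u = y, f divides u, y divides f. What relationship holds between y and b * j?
y divides b * j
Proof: u = y and f divides u, thus f divides y. Since y divides f, f = y. From r = f and r divides i, f divides i. Since f = y, y divides i. i = b, so y divides b. Then y divides b * j.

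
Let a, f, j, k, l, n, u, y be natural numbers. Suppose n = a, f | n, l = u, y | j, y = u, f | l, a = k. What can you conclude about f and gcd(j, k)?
f | gcd(j, k)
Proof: l = u and f | l, so f | u. Because y = u and y | j, u | j. Since f | u, f | j. Because n = a and f | n, f | a. a = k, so f | k. f | j, so f | gcd(j, k).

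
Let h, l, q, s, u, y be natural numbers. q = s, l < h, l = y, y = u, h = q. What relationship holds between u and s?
u < s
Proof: l = y and y = u, so l = u. h = q and q = s, so h = s. Since l < h, l < s. Since l = u, u < s.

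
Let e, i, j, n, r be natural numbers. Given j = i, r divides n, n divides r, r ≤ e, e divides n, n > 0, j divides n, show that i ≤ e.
r divides n and n divides r, therefore r = n. r ≤ e, so n ≤ e. Since e divides n and n > 0, e ≤ n. n ≤ e, so n = e. j divides n and n > 0, therefore j ≤ n. n = e, so j ≤ e. Since j = i, i ≤ e.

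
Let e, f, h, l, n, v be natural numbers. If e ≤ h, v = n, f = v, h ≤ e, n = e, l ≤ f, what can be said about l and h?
l ≤ h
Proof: Since e ≤ h and h ≤ e, e = h. f = v and v = n, thus f = n. Because l ≤ f, l ≤ n. From n = e, l ≤ e. Because e = h, l ≤ h.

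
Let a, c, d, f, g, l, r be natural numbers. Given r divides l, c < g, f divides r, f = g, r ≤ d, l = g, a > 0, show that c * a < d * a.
From l = g and r divides l, r divides g. From f = g and f divides r, g divides r. r divides g, so r = g. Since r ≤ d, g ≤ d. Since c < g, c < d. Using a > 0, by multiplying by a positive, c * a < d * a.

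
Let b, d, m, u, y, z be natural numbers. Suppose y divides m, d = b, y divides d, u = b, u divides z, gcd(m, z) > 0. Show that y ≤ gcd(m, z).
d = b and y divides d, hence y divides b. Since u = b and u divides z, b divides z. Since y divides b, y divides z. Since y divides m, y divides gcd(m, z). Since gcd(m, z) > 0, y ≤ gcd(m, z).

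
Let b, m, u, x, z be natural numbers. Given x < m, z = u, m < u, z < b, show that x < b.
From x < m and m < u, x < u. z = u and z < b, so u < b. x < u, so x < b.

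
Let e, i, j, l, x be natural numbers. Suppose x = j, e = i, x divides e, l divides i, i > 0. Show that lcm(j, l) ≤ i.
x = j and x divides e, thus j divides e. Since e = i, j divides i. Since l divides i, lcm(j, l) divides i. Since i > 0, lcm(j, l) ≤ i.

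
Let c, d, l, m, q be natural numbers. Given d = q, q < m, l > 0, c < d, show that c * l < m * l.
Since d = q and c < d, c < q. q < m, so c < m. Using l > 0, by multiplying by a positive, c * l < m * l.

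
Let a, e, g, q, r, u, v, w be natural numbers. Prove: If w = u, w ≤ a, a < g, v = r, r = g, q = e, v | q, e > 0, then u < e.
Since w ≤ a and a < g, w < g. Since w = u, u < g. Because v = r and r = g, v = g. q = e and v | q, therefore v | e. v = g, so g | e. e > 0, so g ≤ e. Since u < g, u < e.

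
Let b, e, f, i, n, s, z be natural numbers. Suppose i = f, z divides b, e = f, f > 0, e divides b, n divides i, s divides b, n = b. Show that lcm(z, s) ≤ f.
Since i = f and n divides i, n divides f. n = b, so b divides f. From e = f and e divides b, f divides b. b divides f, so b = f. z divides b and s divides b, so lcm(z, s) divides b. Since b = f, lcm(z, s) divides f. f > 0, so lcm(z, s) ≤ f.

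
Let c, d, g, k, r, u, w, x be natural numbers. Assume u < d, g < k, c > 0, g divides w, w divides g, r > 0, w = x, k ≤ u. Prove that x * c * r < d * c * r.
Because g divides w and w divides g, g = w. w = x, so g = x. From g < k and k ≤ u, g < u. Since u < d, g < d. g = x, so x < d. Since c > 0, by multiplying by a positive, x * c < d * c. Combining with r > 0, by multiplying by a positive, x * c * r < d * c * r.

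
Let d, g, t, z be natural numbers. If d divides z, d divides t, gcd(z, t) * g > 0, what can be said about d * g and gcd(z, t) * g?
d * g ≤ gcd(z, t) * g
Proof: d divides z and d divides t, thus d divides gcd(z, t). Then d * g divides gcd(z, t) * g. Because gcd(z, t) * g > 0, d * g ≤ gcd(z, t) * g.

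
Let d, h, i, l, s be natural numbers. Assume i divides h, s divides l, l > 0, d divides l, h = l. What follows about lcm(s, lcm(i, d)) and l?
lcm(s, lcm(i, d)) ≤ l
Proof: Because h = l and i divides h, i divides l. Since d divides l, lcm(i, d) divides l. s divides l, so lcm(s, lcm(i, d)) divides l. l > 0, so lcm(s, lcm(i, d)) ≤ l.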